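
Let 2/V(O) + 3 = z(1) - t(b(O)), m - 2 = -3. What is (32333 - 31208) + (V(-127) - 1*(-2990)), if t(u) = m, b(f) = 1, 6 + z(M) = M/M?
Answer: 28803/7 ≈ 4114.7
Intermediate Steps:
z(M) = -5 (z(M) = -6 + M/M = -6 + 1 = -5)
m = -1 (m = 2 - 3 = -1)
t(u) = -1
V(O) = -2/7 (V(O) = 2/(-3 + (-5 - 1*(-1))) = 2/(-3 + (-5 + 1)) = 2/(-3 - 4) = 2/(-7) = 2*(-1/7) = -2/7)
(32333 - 31208) + (V(-127) - 1*(-2990)) = (32333 - 31208) + (-2/7 - 1*(-2990)) = 1125 + (-2/7 + 2990) = 1125 + 20928/7 = 28803/7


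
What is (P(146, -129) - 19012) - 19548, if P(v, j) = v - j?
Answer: -38285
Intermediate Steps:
(P(146, -129) - 19012) - 19548 = ((146 - 1*(-129)) - 19012) - 19548 = ((146 + 129) - 19012) - 19548 = (275 - 19012) - 19548 = -18737 - 19548 = -38285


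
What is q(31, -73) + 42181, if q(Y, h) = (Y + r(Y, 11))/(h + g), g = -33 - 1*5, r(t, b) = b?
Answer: 1560683/37 ≈ 42181.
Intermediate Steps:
g = -38 (g = -33 - 5 = -38)
q(Y, h) = (11 + Y)/(-38 + h) (q(Y, h) = (Y + 11)/(h - 38) = (11 + Y)/(-38 + h))
q(31, -73) + 42181 = (11 + 31)/(-38 - 73) + 42181 = 42/(-111) + 42181 = -1/111*42 + 42181 = -14/37 + 42181 = 1560683/37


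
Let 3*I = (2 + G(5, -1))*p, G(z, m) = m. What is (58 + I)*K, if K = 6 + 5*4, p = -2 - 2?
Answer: 4420/3 ≈ 1473.3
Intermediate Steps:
p = -4
K = 26 (K = 6 + 20 = 26)
I = -4/3 (I = ((2 - 1)*(-4))/3 = (1*(-4))/3 = (⅓)*(-4) = -4/3 ≈ -1.3333)
(58 + I)*K = (58 - 4/3)*26 = (170/3)*26 = 4420/3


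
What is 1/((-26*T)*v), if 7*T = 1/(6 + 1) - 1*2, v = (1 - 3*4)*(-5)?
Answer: 49/18590 ≈ 0.0026358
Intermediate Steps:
v = 55 (v = (1 - 12)*(-5) = -11*(-5) = 55)
T = -13/49 (T = (1/(6 + 1) - 1*2)/7 = (1/7 - 2)/7 = (1/7)*(-13/7) = -13/49 ≈ -0.26531)
1/((-26*T)*v) = 1/(-26*(-13/49)*55) = 1/((338/49)*55) = 1/(18590/49) = 49/18590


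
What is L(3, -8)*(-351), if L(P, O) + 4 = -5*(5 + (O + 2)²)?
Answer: 73359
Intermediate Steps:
L(P, O) = -29 - 5*(2 + O)² (L(P, O) = -4 - 5*(5 + (O + 2)²) = -4 - 5*(5 + (2 + O)²) = -4 + (-25 - 5*(2 + O)²) = -29 - 5*(2 + O)²)
L(3, -8)*(-351) = (-29 - 5*(2 - 8)²)*(-351) = (-29 - 5*(-6)²)*(-351) = (-29 - 5*36)*(-351) = (-29 - 180)*(-351) = -209*(-351) = 73359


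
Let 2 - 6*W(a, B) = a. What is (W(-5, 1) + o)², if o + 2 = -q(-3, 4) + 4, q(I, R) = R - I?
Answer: 529/36 ≈ 14.694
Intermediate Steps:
W(a, B) = ⅓ - a/6
o = -5 (o = -2 + (-(4 - 1*(-3)) + 4) = -2 + (-(4 + 3) + 4) = -2 + (-1*7 + 4) = -2 + (-7 + 4) = -2 - 3 = -5)
(W(-5, 1) + o)² = ((⅓ - ⅙*(-5)) - 5)² = ((⅓ + ⅚) - 5)² = (7/6 - 5)² = (-23/6)² = 529/36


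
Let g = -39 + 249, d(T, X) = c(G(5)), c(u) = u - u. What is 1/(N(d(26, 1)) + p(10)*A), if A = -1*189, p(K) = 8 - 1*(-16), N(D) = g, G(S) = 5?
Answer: -1/4326 ≈ -0.00023116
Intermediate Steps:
c(u) = 0
d(T, X) = 0
g = 210
N(D) = 210
p(K) = 24 (p(K) = 8 + 16 = 24)
A = -189
1/(N(d(26, 1)) + p(10)*A) = 1/(210 + 24*(-189)) = 1/(210 - 4536) = 1/(-4326) = -1/4326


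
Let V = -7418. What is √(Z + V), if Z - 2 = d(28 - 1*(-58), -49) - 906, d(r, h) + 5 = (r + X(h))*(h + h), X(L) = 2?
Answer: I*√16951 ≈ 130.2*I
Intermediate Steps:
d(r, h) = -5 + 2*h*(2 + r) (d(r, h) = -5 + (r + 2)*(h + h) = -5 + (2 + r)*(2*h) = -5 + 2*h*(2 + r))
Z = -9533 (Z = 2 + ((-5 + 4*(-49) + 2*(-49)*(28 - 1*(-58))) - 906) = 2 + ((-5 - 196 + 2*(-49)*(28 + 58)) - 906) = 2 + ((-5 - 196 + 2*(-49)*86) - 906) = 2 + ((-5 - 196 - 8428) - 906) = 2 + (-8629 - 906) = 2 - 9535 = -9533)
√(Z + V) = √(-9533 - 7418) = √(-16951) = I*√16951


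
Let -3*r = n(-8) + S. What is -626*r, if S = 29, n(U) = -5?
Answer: 5008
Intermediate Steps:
r = -8 (r = -(-5 + 29)/3 = -⅓*24 = -8)
-626*r = -626*(-8) = 5008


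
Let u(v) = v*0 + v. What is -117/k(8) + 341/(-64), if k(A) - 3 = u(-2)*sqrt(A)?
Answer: 14621/1472 + 468*sqrt(2)/23 ≈ 38.709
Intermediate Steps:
u(v) = v (u(v) = 0 + v = v)
k(A) = 3 - 2*sqrt(A)
-117/k(8) + 341/(-64) = -117/(3 - 4*sqrt(2)) + 341/(-64) = -117/(3 - 4*sqrt(2)) + 341*(-1/64) = -117/(3 - 4*sqrt(2)) - 341/64 = -341/64 - 117/(3 - 4*sqrt(2))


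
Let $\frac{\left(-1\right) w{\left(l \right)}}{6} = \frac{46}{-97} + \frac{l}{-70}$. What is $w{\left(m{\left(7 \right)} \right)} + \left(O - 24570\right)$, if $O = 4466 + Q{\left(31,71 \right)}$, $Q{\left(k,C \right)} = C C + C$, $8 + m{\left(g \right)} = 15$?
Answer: $- \frac{7269449}{485} \approx -14989.0$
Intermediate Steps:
$m{\left(g \right)} = 7$ ($m{\left(g \right)} = -8 + 15 = 7$)
$Q{\left(k,C \right)} = C + C^{2}$ ($Q{\left(k,C \right)} = C^{2} + C = C + C^{2}$)
$w{\left(l \right)} = \frac{276}{97} + \frac{3 l}{35}$ ($w{\left(l \right)} = - 6 \left(\frac{46}{-97} + \frac{l}{-70}\right) = - 6 \left(46 \left(- \frac{1}{97}\right) + l \left(- \frac{1}{70}\right)\right) = - 6 \left(- \frac{46}{97} - \frac{l}{70}\right) = \frac{276}{97} + \frac{3 l}{35}$)
$O = 9578$ ($O = 4466 + 71 \left(1 + 71\right) = 4466 + 71 \cdot 72 = 4466 + 5112 = 9578$)
$w{\left(m{\left(7 \right)} \right)} + \left(O - 24570\right) = \left(\frac{276}{97} + \frac{3}{35} \cdot 7\right) + \left(9578 - 24570\right) = \left(\frac{276}{97} + \frac{3}{5}\right) - 14992 = \frac{1671}{485} - 14992 = - \frac{7269449}{485}$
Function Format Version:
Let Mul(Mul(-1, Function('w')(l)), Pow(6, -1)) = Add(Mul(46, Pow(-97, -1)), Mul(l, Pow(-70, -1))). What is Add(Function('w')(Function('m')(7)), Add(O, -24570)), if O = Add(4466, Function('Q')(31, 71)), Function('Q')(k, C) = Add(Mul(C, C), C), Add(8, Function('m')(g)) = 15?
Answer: Rational(-7269449, 485) ≈ -14989.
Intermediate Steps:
Function('m')(g) = 7 (Function('m')(g) = Add(-8, 15) = 7)
Function('Q')(k, C) = Add(C, Pow(C, 2)) (Function('Q')(k, C) = Add(Pow(C, 2), C) = Add(C, Pow(C, 2)))
Function('w')(l) = Add(Rational(276, 97), Mul(Rational(3, 35), l)) (Function('w')(l) = Mul(-6, Add(Mul(46, Pow(-97, -1)), Mul(l, Pow(-70, -1)))) = Mul(-6, Add(Mul(46, Rational(-1, 97)), Mul(l, Rational(-1, 70)))) = Mul(-6, Add(Rational(-46, 97), Mul(Rational(-1, 70), l))) = Add(Rational(276, 97), Mul(Rational(3, 35), l)))
O = 9578 (O = Add(4466, Mul(71, Add(1, 71))) = Add(4466, Mul(71, 72)) = Add(4466, 5112) = 9578)
Add(Function('w')(Function('m')(7)), Add(O, -24570)) = Add(Add(Rational(276, 97), Mul(Rational(3, 35), 7)), Add(9578, -24570)) = Add(Add(Rational(276, 97), Rational(3, 5)), -14992) = Add(Rational(1671, 485), -14992) = Rational(-7269449, 485)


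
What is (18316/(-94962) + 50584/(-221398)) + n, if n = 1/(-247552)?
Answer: -28855340276353/68481993361152 ≈ -0.42136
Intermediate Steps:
n = -1/247552 ≈ -4.0396e-6
(18316/(-94962) + 50584/(-221398)) + n = (18316/(-94962) + 50584/(-221398)) - 1/247552 = (18316*(-1/94962) + 50584*(-1/221398)) - 1/247552 = (-482/2499 - 25292/110699) - 1/247552 = -116561626/276636801 - 1/247552 = -28855340276353/68481993361152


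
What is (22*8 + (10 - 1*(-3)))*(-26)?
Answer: -4914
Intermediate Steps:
(22*8 + (10 - 1*(-3)))*(-26) = (176 + (10 + 3))*(-26) = (176 + 13)*(-26) = 189*(-26) = -4914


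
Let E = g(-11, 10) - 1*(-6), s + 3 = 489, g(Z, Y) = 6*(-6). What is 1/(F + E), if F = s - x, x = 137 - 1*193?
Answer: 1/512 ≈ 0.0019531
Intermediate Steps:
g(Z, Y) = -36
x = -56 (x = 137 - 193 = -56)
s = 486 (s = -3 + 489 = 486)
F = 542 (F = 486 - 1*(-56) = 486 + 56 = 542)
E = -30 (E = -36 - 1*(-6) = -36 + 6 = -30)
1/(F + E) = 1/(542 - 30) = 1/512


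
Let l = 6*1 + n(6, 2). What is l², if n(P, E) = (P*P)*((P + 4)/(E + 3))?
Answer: 6084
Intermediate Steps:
n(P, E) = P²*(4 + P)/(3 + E) (n(P, E) = P²*((4 + P)/(3 + E)) = P²*(4 + P)/(3 + E))
l = 78 (l = 6*1 + 6²*(4 + 6)/(3 + 2) = 6 + 36*10/5 = 6 + 36*(⅕)*10 = 6 + 72 = 78)
l² = 78² = 6084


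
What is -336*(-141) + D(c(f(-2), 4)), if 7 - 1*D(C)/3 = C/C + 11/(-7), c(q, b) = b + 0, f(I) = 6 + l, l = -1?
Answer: 331791/7 ≈ 47399.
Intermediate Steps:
f(I) = 5 (f(I) = 6 - 1 = 5)
c(q, b) = b
D(C) = 159/7 (D(C) = 21 - 3*(C/C + 11/(-7)) = 21 - 3*(1 + 11*(-⅐)) = 21 - 3*(1 - 11/7) = 21 - 3*(-4/7) = 21 + 12/7 = 159/7)
-336*(-141) + D(c(f(-2), 4)) = -336*(-141) + 159/7 = 47376 + 159/7 = 331791/7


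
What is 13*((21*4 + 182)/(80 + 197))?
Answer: 3458/277 ≈ 12.484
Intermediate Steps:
13*((21*4 + 182)/(80 + 197)) = 13*((84 + 182)/277) = 13*(266*(1/277)) = 13*(266/277) = 3458/277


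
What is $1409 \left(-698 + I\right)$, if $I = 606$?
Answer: $-129628$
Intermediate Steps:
$1409 \left(-698 + I\right) = 1409 \left(-698 + 606\right) = 1409 \left(-92\right) = -129628$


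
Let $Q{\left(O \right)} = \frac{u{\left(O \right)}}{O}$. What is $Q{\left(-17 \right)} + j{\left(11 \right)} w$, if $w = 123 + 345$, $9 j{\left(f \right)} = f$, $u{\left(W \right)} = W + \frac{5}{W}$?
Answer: $\frac{165602}{289} \approx 573.02$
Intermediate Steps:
$j{\left(f \right)} = \frac{f}{9}$
$Q{\left(O \right)} = \frac{O + \frac{5}{O}}{O}$
$w = 468$
$Q{\left(-17 \right)} + j{\left(11 \right)} w = \left(1 + \frac{5}{289}\right) + \frac{1}{9} \cdot 11 \cdot 468 = \left(1 + 5 \cdot \frac{1}{289}\right) + \frac{11}{9} \cdot 468 = \left(1 + \frac{5}{289}\right) + 572 = \frac{294}{289} + 572 = \frac{165602}{289}$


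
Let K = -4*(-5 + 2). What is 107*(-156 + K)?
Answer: -15408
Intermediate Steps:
K = 12 (K = -4*(-3) = 12)
107*(-156 + K) = 107*(-156 + 12) = 107*(-144) = -15408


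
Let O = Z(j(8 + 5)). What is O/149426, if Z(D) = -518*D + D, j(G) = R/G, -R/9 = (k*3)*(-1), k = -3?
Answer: 41877/1942538 ≈ 0.021558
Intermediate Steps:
R = -81 (R = -9*(-3*3)*(-1) = -(-81)*(-1) = -9*9 = -81)
j(G) = -81/G
Z(D) = -517*D
O = 41877/13 (O = -(-41877)/(8 + 5) = -(-41877)/13 = -517*(-81/13) = 41877/13 ≈ 3221.3)
O/149426 = (41877/13)/149426 = (41877/13)*(1/149426) = 41877/1942538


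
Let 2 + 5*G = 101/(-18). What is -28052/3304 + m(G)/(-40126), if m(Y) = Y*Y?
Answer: -1139692485497/134233507800 ≈ -8.4904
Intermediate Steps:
G = -137/90 (G = -⅖ + (101/(-18))/5 = -⅖ + (101*(-1/18))/5 = -⅖ + (⅕)*(-101/18) = -⅖ - 101/90 = -137/90 ≈ -1.5222)
m(Y) = Y²
-28052/3304 + m(G)/(-40126) = -28052/3304 + (-137/90)²/(-40126) = -28052*1/3304 + (18769/8100)*(-1/40126) = -7013/826 - 18769/325020600 = -1139692485497/134233507800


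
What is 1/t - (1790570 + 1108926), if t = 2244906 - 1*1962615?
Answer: -818501625335/282291 ≈ -2.8995e+6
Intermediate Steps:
t = 282291 (t = 2244906 - 1962615 = 282291)
1/t - (1790570 + 1108926) = 1/282291 - (1790570 + 1108926) = 1/282291 - 1*2899496 = 1/282291 - 2899496 = -818501625335/282291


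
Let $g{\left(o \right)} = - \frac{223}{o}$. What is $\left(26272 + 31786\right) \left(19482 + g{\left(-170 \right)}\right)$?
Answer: $\frac{96148779727}{85} \approx 1.1312 \cdot 10^{9}$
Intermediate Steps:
$\left(26272 + 31786\right) \left(19482 + g{\left(-170 \right)}\right) = \left(26272 + 31786\right) \left(19482 - \frac{223}{-170}\right) = 58058 \left(19482 - - \frac{223}{170}\right) = 58058 \left(19482 + \frac{223}{170}\right) = 58058 \cdot \frac{3312163}{170} = \frac{96148779727}{85}$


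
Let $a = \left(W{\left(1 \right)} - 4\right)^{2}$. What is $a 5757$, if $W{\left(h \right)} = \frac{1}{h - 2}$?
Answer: $143925$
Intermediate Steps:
$W{\left(h \right)} = \frac{1}{-2 + h}$
$a = 25$ ($a = \left(\frac{1}{-2 + 1} - 4\right)^{2} = \left(\frac{1}{-1} - 4\right)^{2} = \left(-1 - 4\right)^{2} = \left(-5\right)^{2} = 25$)
$a 5757 = 25 \cdot 5757 = 143925$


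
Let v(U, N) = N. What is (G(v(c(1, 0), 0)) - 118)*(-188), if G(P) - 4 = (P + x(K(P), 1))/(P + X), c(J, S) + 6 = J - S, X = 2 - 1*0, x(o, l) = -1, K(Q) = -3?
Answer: 21526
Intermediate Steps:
X = 2 (X = 2 + 0 = 2)
c(J, S) = -6 + J - S (c(J, S) = -6 + (J - S) = -6 + J - S)
G(P) = 4 + (-1 + P)/(2 + P) (G(P) = 4 + (P - 1)/(P + 2) = 4 + (-1 + P)/(2 + P))
(G(v(c(1, 0), 0)) - 118)*(-188) = ((7 + 5*0)/(2 + 0) - 118)*(-188) = ((7 + 0)/2 - 118)*(-188) = ((½)*7 - 118)*(-188) = (7/2 - 118)*(-188) = -229/2*(-188) = 21526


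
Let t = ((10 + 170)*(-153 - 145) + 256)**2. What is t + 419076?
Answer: 2850270532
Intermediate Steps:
t = 2849851456 (t = (180*(-298) + 256)**2 = (-53640 + 256)**2 = (-53384)**2 = 2849851456)
t + 419076 = 2849851456 + 419076 = 2850270532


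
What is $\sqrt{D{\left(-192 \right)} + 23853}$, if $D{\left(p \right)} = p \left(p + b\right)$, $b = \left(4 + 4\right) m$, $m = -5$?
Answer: $\sqrt{68397} \approx 261.53$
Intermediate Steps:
$b = -40$ ($b = \left(4 + 4\right) \left(-5\right) = 8 \left(-5\right) = -40$)
$D{\left(p \right)} = p \left(-40 + p\right)$ ($D{\left(p \right)} = p \left(p - 40\right) = p \left(-40 + p\right)$)
$\sqrt{D{\left(-192 \right)} + 23853} = \sqrt{- 192 \left(-40 - 192\right) + 23853} = \sqrt{\left(-192\right) \left(-232\right) + 23853} = \sqrt{44544 + 23853} = \sqrt{68397}$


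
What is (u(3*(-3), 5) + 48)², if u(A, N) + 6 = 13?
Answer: 3025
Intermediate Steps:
u(A, N) = 7 (u(A, N) = -6 + 13 = 7)
(u(3*(-3), 5) + 48)² = (7 + 48)² = 55² = 3025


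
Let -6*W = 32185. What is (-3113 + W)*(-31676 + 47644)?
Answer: -406090192/3 ≈ -1.3536e+8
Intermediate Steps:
W = -32185/6 (W = -⅙*32185 = -32185/6 ≈ -5364.2)
(-3113 + W)*(-31676 + 47644) = (-3113 - 32185/6)*(-31676 + 47644) = -50863/6*15968 = -406090192/3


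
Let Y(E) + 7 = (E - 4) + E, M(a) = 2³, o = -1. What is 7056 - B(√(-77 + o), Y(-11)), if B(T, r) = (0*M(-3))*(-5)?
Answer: 7056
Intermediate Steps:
M(a) = 8
Y(E) = -11 + 2*E (Y(E) = -7 + ((E - 4) + E) = -7 + ((-4 + E) + E) = -7 + (-4 + 2*E) = -11 + 2*E)
B(T, r) = 0 (B(T, r) = (0*8)*(-5) = 0*(-5) = 0)
7056 - B(√(-77 + o), Y(-11)) = 7056 - 1*0 = 7056 + 0 = 7056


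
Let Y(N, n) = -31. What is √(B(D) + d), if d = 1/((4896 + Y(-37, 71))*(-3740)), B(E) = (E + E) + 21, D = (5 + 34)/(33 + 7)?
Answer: √18994662927086/909755 ≈ 4.7906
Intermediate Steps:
D = 39/40 ≈ 0.97500
B(E) = 21 + 2*E (B(E) = 2*E + 21 = 21 + 2*E)
d = -1/18195100 (d = 1/((4896 - 31)*(-3740)) = -1/3740/4865 = (1/4865)*(-1/3740) = -1/18195100 ≈ -5.4960e-8)
√(B(D) + d) = √((21 + 2*(39/40)) - 1/18195100) = √((21 + 39/20) - 1/18195100) = √(459/20 - 1/18195100) = √(104394386/4548775) = √18994662927086/909755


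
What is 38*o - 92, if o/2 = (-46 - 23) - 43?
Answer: -8604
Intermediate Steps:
o = -224 (o = 2*((-46 - 23) - 43) = 2*(-69 - 43) = 2*(-112) = -224)
38*o - 92 = 38*(-224) - 92 = -8512 - 92 = -8604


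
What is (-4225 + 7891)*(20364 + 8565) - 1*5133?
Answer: 106048581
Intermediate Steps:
(-4225 + 7891)*(20364 + 8565) - 1*5133 = 3666*28929 - 5133 = 106053714 - 5133 = 106048581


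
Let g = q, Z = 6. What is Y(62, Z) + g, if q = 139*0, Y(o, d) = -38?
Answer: -38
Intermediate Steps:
q = 0
g = 0
Y(62, Z) + g = -38 + 0 = -38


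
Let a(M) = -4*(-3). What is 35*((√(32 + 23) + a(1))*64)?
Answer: 26880 + 2240*√55 ≈ 43492.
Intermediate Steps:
a(M) = 12
35*((√(32 + 23) + a(1))*64) = 35*((√(32 + 23) + 12)*64) = 35*((√55 + 12)*64) = 35*((12 + √55)*64) = 35*(768 + 64*√55) = 26880 + 2240*√55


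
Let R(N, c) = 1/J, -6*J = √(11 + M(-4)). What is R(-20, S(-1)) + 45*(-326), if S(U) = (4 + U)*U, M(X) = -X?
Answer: -14670 - 2*√15/5 ≈ -14672.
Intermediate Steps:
S(U) = U*(4 + U)
J = -√15/6 (J = -√(11 - 1*(-4))/6 = -√(11 + 4)/6 = -√15/6 ≈ -0.64550)
R(N, c) = -2*√15/5 (R(N, c) = 1/(-√15/6) = -2*√15/5)
R(-20, S(-1)) + 45*(-326) = -2*√15/5 + 45*(-326) = -2*√15/5 - 14670 = -14670 - 2*√15/5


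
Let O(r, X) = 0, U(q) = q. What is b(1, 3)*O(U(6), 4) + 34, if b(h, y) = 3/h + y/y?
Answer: 34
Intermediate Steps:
b(h, y) = 1 + 3/h (b(h, y) = 3/h + 1 = 1 + 3/h)
b(1, 3)*O(U(6), 4) + 34 = ((3 + 1)/1)*0 + 34 = (1*4)*0 + 34 = 4*0 + 34 = 0 + 34 = 34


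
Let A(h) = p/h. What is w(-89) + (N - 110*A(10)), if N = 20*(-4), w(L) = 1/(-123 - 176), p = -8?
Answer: 2391/299 ≈ 7.9967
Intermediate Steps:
w(L) = -1/299 (w(L) = 1/(-299) = -1/299)
N = -80
A(h) = -8/h
w(-89) + (N - 110*A(10)) = -1/299 + (-80 - (-880)/10) = -1/299 + (-80 - 110*(-4/5)) = -1/299 + (-80 + 88) = -1/299 + 8 = 2391/299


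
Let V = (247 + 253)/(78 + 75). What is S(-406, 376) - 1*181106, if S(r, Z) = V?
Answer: -27708718/153 ≈ -1.8110e+5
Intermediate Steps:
V = 500/153 ≈ 3.2680
S(r, Z) = 500/153
S(-406, 376) - 1*181106 = 500/153 - 1*181106 = 500/153 - 181106 = -27708718/153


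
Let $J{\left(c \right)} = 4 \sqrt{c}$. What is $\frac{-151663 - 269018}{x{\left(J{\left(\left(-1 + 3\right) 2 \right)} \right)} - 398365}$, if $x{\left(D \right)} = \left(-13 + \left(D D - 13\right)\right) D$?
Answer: $\frac{140227}{132687} \approx 1.0568$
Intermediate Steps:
$x{\left(D \right)} = D \left(-26 + D^{2}\right)$ ($x{\left(D \right)} = \left(-13 + \left(D^{2} - 13\right)\right) D = \left(-13 + \left(-13 + D^{2}\right)\right) D = \left(-26 + D^{2}\right) D = D \left(-26 + D^{2}\right)$)
$\frac{-151663 - 269018}{x{\left(J{\left(\left(-1 + 3\right) 2 \right)} \right)} - 398365} = \frac{-151663 - 269018}{4 \sqrt{\left(-1 + 3\right) 2} \left(-26 + \left(4 \sqrt{\left(-1 + 3\right) 2}\right)^{2}\right) - 398365} = - \frac{420681}{4 \sqrt{2 \cdot 2} \left(-26 + \left(4 \sqrt{2 \cdot 2}\right)^{2}\right) - 398365} = - \frac{420681}{4 \sqrt{4} \left(-26 + \left(4 \sqrt{4}\right)^{2}\right) - 398365} = - \frac{420681}{4 \cdot 2 \left(-26 + \left(4 \cdot 2\right)^{2}\right) - 398365} = - \frac{420681}{8 \left(-26 + 8^{2}\right) - 398365} = - \frac{420681}{8 \left(-26 + 64\right) - 398365} = - \frac{420681}{8 \cdot 38 - 398365} = - \frac{420681}{304 - 398365} = - \frac{420681}{-398061} = \left(-420681\right) \left(- \frac{1}{398061}\right) = \frac{140227}{132687}$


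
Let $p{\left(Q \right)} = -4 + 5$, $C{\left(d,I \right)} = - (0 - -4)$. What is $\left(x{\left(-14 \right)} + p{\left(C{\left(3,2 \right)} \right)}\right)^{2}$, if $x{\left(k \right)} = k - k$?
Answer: $1$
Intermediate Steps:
$C{\left(d,I \right)} = -4$ ($C{\left(d,I \right)} = - (0 + 4) = \left(-1\right) 4 = -4$)
$p{\left(Q \right)} = 1$
$x{\left(k \right)} = 0$
$\left(x{\left(-14 \right)} + p{\left(C{\left(3,2 \right)} \right)}\right)^{2} = \left(0 + 1\right)^{2} = 1^{2} = 1$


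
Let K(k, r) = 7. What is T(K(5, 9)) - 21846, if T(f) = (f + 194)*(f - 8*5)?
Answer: -28479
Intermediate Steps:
T(f) = (-40 + f)*(194 + f) (T(f) = (194 + f)*(f - 40) = (194 + f)*(-40 + f) = (-40 + f)*(194 + f))
T(K(5, 9)) - 21846 = (-7760 + 7² + 154*7) - 21846 = (-7760 + 49 + 1078) - 21846 = -6633 - 21846 = -28479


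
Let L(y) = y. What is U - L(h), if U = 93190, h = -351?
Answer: 93541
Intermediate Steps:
U - L(h) = 93190 - 1*(-351) = 93190 + 351 = 93541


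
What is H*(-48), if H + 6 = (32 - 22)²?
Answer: -4512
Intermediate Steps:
H = 94 (H = -6 + (32 - 22)² = -6 + 10² = -6 + 100 = 94)
H*(-48) = 94*(-48) = -4512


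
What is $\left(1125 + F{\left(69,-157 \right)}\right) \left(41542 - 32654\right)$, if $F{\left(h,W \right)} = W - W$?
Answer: $9999000$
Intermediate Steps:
$F{\left(h,W \right)} = 0$
$\left(1125 + F{\left(69,-157 \right)}\right) \left(41542 - 32654\right) = \left(1125 + 0\right) \left(41542 - 32654\right) = 1125 \cdot 8888 = 9999000$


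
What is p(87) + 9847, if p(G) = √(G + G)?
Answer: 9847 + √174 ≈ 9860.2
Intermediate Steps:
p(G) = √2*√G (p(G) = √(2*G) = √2*√G)
p(87) + 9847 = √2*√87 + 9847 = √174 + 9847 = 9847 + √174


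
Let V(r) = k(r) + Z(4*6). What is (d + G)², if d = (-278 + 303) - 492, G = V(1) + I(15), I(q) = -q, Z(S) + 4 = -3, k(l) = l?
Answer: 238144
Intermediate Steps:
Z(S) = -7 (Z(S) = -4 - 3 = -7)
V(r) = -7 + r (V(r) = r - 7 = -7 + r)
G = -21 (G = (-7 + 1) - 1*15 = -6 - 15 = -21)
d = -467 (d = 25 - 492 = -467)
(d + G)² = (-467 - 21)² = (-488)² = 238144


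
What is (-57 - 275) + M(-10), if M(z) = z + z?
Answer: -352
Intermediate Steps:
M(z) = 2*z
(-57 - 275) + M(-10) = (-57 - 275) + 2*(-10) = -332 - 20 = -352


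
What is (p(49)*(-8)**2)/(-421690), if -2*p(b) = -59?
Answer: -944/210845 ≈ -0.0044772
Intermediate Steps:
p(b) = 59/2 (p(b) = -1/2*(-59) = 59/2)
(p(49)*(-8)**2)/(-421690) = ((59/2)*(-8)**2)/(-421690) = ((59/2)*64)*(-1/421690) = 1888*(-1/421690) = -944/210845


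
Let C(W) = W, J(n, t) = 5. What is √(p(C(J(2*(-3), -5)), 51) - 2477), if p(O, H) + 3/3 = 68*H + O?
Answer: √995 ≈ 31.544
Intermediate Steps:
p(O, H) = -1 + O + 68*H (p(O, H) = -1 + (68*H + O) = -1 + (O + 68*H) = -1 + O + 68*H)
√(p(C(J(2*(-3), -5)), 51) - 2477) = √((-1 + 5 + 68*51) - 2477) = √((-1 + 5 + 3468) - 2477) = √(3472 - 2477) = √995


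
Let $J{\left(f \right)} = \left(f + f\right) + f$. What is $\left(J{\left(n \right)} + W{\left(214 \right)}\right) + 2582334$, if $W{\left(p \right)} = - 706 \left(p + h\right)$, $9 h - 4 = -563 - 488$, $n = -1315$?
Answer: $\frac{7528309}{3} \approx 2.5094 \cdot 10^{6}$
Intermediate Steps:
$J{\left(f \right)} = 3 f$ ($J{\left(f \right)} = 2 f + f = 3 f$)
$h = - \frac{349}{3}$ ($h = \frac{4}{9} + \frac{-563 - 488}{9} = \frac{4}{9} + \frac{1}{9} \left(-1051\right) = \frac{4}{9} - \frac{1051}{9} = - \frac{349}{3} \approx -116.33$)
$W{\left(p \right)} = \frac{246394}{3} - 706 p$ ($W{\left(p \right)} = - 706 \left(p - \frac{349}{3}\right) = - 706 \left(- \frac{349}{3} + p\right) = \frac{246394}{3} - 706 p$)
$\left(J{\left(n \right)} + W{\left(214 \right)}\right) + 2582334 = \left(3 \left(-1315\right) + \left(\frac{246394}{3} - 151084\right)\right) + 2582334 = \left(-3945 + \left(\frac{246394}{3} - 151084\right)\right) + 2582334 = \left(-3945 - \frac{206858}{3}\right) + 2582334 = - \frac{218693}{3} + 2582334 = \frac{7528309}{3}$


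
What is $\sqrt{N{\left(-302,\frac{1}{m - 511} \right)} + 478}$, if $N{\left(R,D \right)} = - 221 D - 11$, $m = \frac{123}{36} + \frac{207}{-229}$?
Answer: $\frac{\sqrt{912671506912127}}{1397323} \approx 21.62$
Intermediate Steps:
$m = \frac{6905}{2748}$ ($m = 123 \cdot \frac{1}{36} + 207 \left(- \frac{1}{229}\right) = \frac{41}{12} - \frac{207}{229} = \frac{6905}{2748} \approx 2.5127$)
$N{\left(R,D \right)} = -11 - 221 D$
$\sqrt{N{\left(-302,\frac{1}{m - 511} \right)} + 478} = \sqrt{\left(-11 - \frac{221}{\frac{6905}{2748} - 511}\right) + 478} = \sqrt{\left(-11 - \frac{221}{- \frac{1397323}{2748}}\right) + 478} = \sqrt{\left(-11 - - \frac{607308}{1397323}\right) + 478} = \sqrt{\left(-11 + \frac{607308}{1397323}\right) + 478} = \sqrt{- \frac{14763245}{1397323} + 478} = \sqrt{\frac{653157149}{1397323}} = \frac{\sqrt{912671506912127}}{1397323}$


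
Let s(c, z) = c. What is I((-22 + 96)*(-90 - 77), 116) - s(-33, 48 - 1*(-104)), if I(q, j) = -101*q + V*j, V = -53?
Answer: 1242043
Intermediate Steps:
I(q, j) = -101*q - 53*j
I((-22 + 96)*(-90 - 77), 116) - s(-33, 48 - 1*(-104)) = (-101*(-22 + 96)*(-90 - 77) - 53*116) - 1*(-33) = (-7474*(-167) - 6148) + 33 = (-101*(-12358) - 6148) + 33 = (1248158 - 6148) + 33 = 1242010 + 33 = 1242043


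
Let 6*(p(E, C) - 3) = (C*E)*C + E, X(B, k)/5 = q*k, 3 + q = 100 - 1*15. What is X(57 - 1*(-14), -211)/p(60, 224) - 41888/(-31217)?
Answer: 18317684754/15663847741 ≈ 1.1694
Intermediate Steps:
q = 82 (q = -3 + (100 - 1*15) = -3 + (100 - 15) = -3 + 85 = 82)
X(B, k) = 410*k (X(B, k) = 5*(82*k) = 410*k)
p(E, C) = 3 + E/6 + E*C**2/6 (p(E, C) = 3 + ((C*E)*C + E)/6 = 3 + (E*C**2 + E)/6 = 3 + (E + E*C**2)/6 = 3 + (E/6 + E*C**2/6) = 3 + E/6 + E*C**2/6)
X(57 - 1*(-14), -211)/p(60, 224) - 41888/(-31217) = (410*(-211))/(3 + (1/6)*60 + (1/6)*60*224**2) - 41888/(-31217) = -86510/(3 + 10 + (1/6)*60*50176) - 41888*(-1/31217) = -86510/(3 + 10 + 501760) + 41888/31217 = -86510/501773 + 41888/31217 = 18317684754/15663847741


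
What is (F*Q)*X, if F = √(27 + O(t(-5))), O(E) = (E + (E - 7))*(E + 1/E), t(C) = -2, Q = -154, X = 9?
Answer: -693*√218 ≈ -10232.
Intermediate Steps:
O(E) = (-7 + 2*E)*(E + 1/E) (O(E) = (E + (-7 + E))*(E + 1/E) = (-7 + 2*E)*(E + 1/E))
F = √218/2 (F = √(27 + (2 - 7*(-2) - 7/(-2) + 2*(-2)²)) = √(27 + (2 + 14 - 7*(-½) + 2*4)) = √(27 + (2 + 14 + 7/2 + 8)) = √(27 + 55/2) = √(109/2) = √218/2 ≈ 7.3824)
(F*Q)*X = ((√218/2)*(-154))*9 = -77*√218*9 = -693*√218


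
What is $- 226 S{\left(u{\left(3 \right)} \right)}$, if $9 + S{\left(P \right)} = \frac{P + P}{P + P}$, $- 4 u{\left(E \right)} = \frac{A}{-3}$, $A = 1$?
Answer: $1808$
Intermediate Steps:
$u{\left(E \right)} = \frac{1}{12}$ ($u{\left(E \right)} = - \frac{1 \frac{1}{-3}}{4} = - \frac{1 \left(- \frac{1}{3}\right)}{4} = \left(- \frac{1}{4}\right) \left(- \frac{1}{3}\right) = \frac{1}{12}$)
$S{\left(P \right)} = -8$ ($S{\left(P \right)} = -9 + \frac{P + P}{P + P} = -9 + \frac{2 P}{2 P} = -9 + 2 P \frac{1}{2 P} = -9 + 1 = -8$)
$- 226 S{\left(u{\left(3 \right)} \right)} = \left(-226\right) \left(-8\right) = 1808$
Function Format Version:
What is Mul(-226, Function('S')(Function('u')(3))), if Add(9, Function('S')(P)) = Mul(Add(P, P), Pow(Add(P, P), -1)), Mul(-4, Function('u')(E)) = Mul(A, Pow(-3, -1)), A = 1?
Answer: 1808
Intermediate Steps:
Function('u')(E) = Rational(1, 12) (Function('u')(E) = Mul(Rational(-1, 4), Mul(1, Pow(-3, -1))) = Mul(Rational(-1, 4), Mul(1, Rational(-1, 3))) = Mul(Rational(-1, 4), Rational(-1, 3)) = Rational(1, 12))
Function('S')(P) = -8 (Function('S')(P) = Add(-9, Mul(Add(P, P), Pow(Add(P, P), -1))) = Add(-9, Mul(Mul(2, P), Pow(Mul(2, P), -1))) = Add(-9, Mul(Mul(2, P), Mul(Rational(1, 2), Pow(P, -1)))) = Add(-9, 1) = -8)
Mul(-226, Function('S')(Function('u')(3))) = Mul(-226, -8) = 1808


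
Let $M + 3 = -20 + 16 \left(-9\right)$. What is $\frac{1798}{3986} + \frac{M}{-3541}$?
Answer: $\frac{3516190}{7057213} \approx 0.49824$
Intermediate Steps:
$M = -167$ ($M = -3 + \left(-20 + 16 \left(-9\right)\right) = -3 - 164 = -167$)
$\frac{1798}{3986} + \frac{M}{-3541} = \frac{1798}{3986} - \frac{167}{-3541} = 1798 \cdot \frac{1}{3986} - - \frac{167}{3541} = \frac{899}{1993} + \frac{167}{3541} = \frac{3516190}{7057213}$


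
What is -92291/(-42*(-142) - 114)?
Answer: -92291/5850 ≈ -15.776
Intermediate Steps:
-92291/(-42*(-142) - 114) = -92291/(5964 - 114) = -92291/5850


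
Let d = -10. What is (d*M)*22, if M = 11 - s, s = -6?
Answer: -3740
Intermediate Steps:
M = 17 (M = 11 - 1*(-6) = 11 + 6 = 17)
(d*M)*22 = -10*17*22 = -170*22 = -3740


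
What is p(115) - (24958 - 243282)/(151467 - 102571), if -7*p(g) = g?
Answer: -1023693/85568 ≈ -11.964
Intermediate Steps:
p(g) = -g/7
p(115) - (24958 - 243282)/(151467 - 102571) = -1/7*115 - (24958 - 243282)/(151467 - 102571) = -115/7 - (-218324)/48896 = -115/7 - 1*(-54581/12224) = -115/7 + 54581/12224 = -1023693/85568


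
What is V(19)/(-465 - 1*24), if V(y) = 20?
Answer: -20/489 ≈ -0.040900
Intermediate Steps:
V(19)/(-465 - 1*24) = 20/(-465 - 1*24) = 20/(-465 - 24) = 20/(-489) = 20*(-1/489) = -20/489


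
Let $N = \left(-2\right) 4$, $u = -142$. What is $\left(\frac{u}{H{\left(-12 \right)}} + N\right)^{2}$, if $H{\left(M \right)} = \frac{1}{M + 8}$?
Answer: $313600$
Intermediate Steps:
$N = -8$
$H{\left(M \right)} = \frac{1}{8 + M}$
$\left(\frac{u}{H{\left(-12 \right)}} + N\right)^{2} = \left(- \frac{142}{\frac{1}{8 - 12}} - 8\right)^{2} = \left(- \frac{142}{\frac{1}{-4}} - 8\right)^{2} = \left(- \frac{142}{- \frac{1}{4}} - 8\right)^{2} = \left(\left(-142\right) \left(-4\right) - 8\right)^{2} = \left(568 - 8\right)^{2} = 560^{2} = 313600$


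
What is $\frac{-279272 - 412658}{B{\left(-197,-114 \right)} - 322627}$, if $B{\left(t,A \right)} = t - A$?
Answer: $\frac{69193}{32271} \approx 2.1441$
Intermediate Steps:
$\frac{-279272 - 412658}{B{\left(-197,-114 \right)} - 322627} = \frac{-279272 - 412658}{\left(-197 - -114\right) - 322627} = - \frac{691930}{\left(-197 + 114\right) - 322627} = - \frac{691930}{-83 - 322627} = - \frac{691930}{-322710} = \left(-691930\right) \left(- \frac{1}{322710}\right) = \frac{69193}{32271}$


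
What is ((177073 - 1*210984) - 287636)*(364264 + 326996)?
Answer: -222272579220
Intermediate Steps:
((177073 - 1*210984) - 287636)*(364264 + 326996) = ((177073 - 210984) - 287636)*691260 = (-33911 - 287636)*691260 = -321547*691260 = -222272579220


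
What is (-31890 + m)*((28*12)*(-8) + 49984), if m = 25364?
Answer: -308653696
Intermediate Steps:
(-31890 + m)*((28*12)*(-8) + 49984) = (-31890 + 25364)*((28*12)*(-8) + 49984) = -6526*(336*(-8) + 49984) = -6526*(-2688 + 49984) = -6526*47296 = -308653696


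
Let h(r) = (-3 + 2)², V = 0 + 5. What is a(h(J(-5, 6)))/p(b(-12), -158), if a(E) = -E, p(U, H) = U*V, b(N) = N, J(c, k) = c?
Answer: 1/60 ≈ 0.016667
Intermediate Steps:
V = 5
p(U, H) = 5*U (p(U, H) = U*5 = 5*U)
h(r) = 1 (h(r) = (-1)² = 1)
a(h(J(-5, 6)))/p(b(-12), -158) = (-1*1)/((5*(-12))) = -1/(-60) = -1*(-1/60) = 1/60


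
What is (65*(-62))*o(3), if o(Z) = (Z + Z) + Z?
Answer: -36270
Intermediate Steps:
o(Z) = 3*Z (o(Z) = 2*Z + Z = 3*Z)
(65*(-62))*o(3) = (65*(-62))*(3*3) = -4030*9 = -36270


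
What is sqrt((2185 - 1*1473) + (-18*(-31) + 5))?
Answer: 5*sqrt(51) ≈ 35.707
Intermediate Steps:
sqrt((2185 - 1*1473) + (-18*(-31) + 5)) = sqrt((2185 - 1473) + (558 + 5)) = sqrt(712 + 563) = sqrt(1275) = 5*sqrt(51)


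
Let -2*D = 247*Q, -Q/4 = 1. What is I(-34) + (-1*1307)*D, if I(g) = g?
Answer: -645692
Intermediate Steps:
Q = -4 (Q = -4*1 = -4)
D = 494 (D = -247*(-4)/2 = -½*(-988) = 494)
I(-34) + (-1*1307)*D = -34 - 1*1307*494 = -34 - 1307*494 = -34 - 645658 = -645692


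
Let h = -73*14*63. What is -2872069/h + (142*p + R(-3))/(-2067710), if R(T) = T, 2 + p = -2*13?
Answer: 1484715495971/33282894015 ≈ 44.609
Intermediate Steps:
h = -64386 (h = -1022*63 = -64386)
p = -28 (p = -2 - 2*13 = -2 - 26 = -28)
-2872069/h + (142*p + R(-3))/(-2067710) = -2872069/(-64386) + (142*(-28) - 3)/(-2067710) = -2872069*(-1/64386) + (-3976 - 3)*(-1/2067710) = 2872069/64386 - 3979*(-1/2067710) = 2872069/64386 + 3979/2067710 = 1484715495971/33282894015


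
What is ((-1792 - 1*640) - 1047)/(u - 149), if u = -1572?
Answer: 3479/1721 ≈ 2.0215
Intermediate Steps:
((-1792 - 1*640) - 1047)/(u - 149) = ((-1792 - 1*640) - 1047)/(-1572 - 149) = ((-1792 - 640) - 1047)/(-1721) = (-2432 - 1047)*(-1/1721) = -3479*(-1/1721) = 3479/1721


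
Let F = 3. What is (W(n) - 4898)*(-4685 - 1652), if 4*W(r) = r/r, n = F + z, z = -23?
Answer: 124148167/4 ≈ 3.1037e+7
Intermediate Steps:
n = -20 (n = 3 - 23 = -20)
W(r) = ¼ (W(r) = (r/r)/4 = (¼)*1 = ¼)
(W(n) - 4898)*(-4685 - 1652) = (¼ - 4898)*(-4685 - 1652) = -19591/4*(-6337) = 124148167/4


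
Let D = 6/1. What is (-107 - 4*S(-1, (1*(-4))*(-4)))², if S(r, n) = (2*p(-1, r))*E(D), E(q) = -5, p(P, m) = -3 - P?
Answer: 34969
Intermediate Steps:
D = 6 (D = 6*1 = 6)
S(r, n) = 20 (S(r, n) = (2*(-3 - 1*(-1)))*(-5) = (2*(-3 + 1))*(-5) = (2*(-2))*(-5) = -4*(-5) = 20)
(-107 - 4*S(-1, (1*(-4))*(-4)))² = (-107 - 4*20)² = (-107 - 80)² = (-187)² = 34969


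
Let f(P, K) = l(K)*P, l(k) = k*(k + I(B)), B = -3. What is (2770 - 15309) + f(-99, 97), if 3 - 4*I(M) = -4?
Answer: -3843341/4 ≈ -9.6084e+5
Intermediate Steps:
I(M) = 7/4 (I(M) = ¾ - ¼*(-4) = ¾ + 1 = 7/4)
l(k) = k*(7/4 + k) (l(k) = k*(k + 7/4) = k*(7/4 + k))
f(P, K) = K*P*(7 + 4*K)/4 (f(P, K) = (K*(7 + 4*K)/4)*P = K*P*(7 + 4*K)/4)
(2770 - 15309) + f(-99, 97) = (2770 - 15309) + (¼)*97*(-99)*(7 + 4*97) = -12539 + (¼)*97*(-99)*(7 + 388) = -12539 + (¼)*97*(-99)*395 = -12539 - 3793185/4 = -3843341/4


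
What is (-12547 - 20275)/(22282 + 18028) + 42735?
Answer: 861307514/20155 ≈ 42734.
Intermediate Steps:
(-12547 - 20275)/(22282 + 18028) + 42735 = -32822/40310 + 42735 = -32822*1/40310 + 42735 = -16411/20155 + 42735 = 861307514/20155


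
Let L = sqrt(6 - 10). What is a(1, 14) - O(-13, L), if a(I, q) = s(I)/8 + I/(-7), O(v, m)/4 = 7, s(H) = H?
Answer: -1569/56 ≈ -28.018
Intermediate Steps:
L = 2*I (L = sqrt(-4) = 2*I ≈ 2.0*I)
O(v, m) = 28 (O(v, m) = 4*7 = 28)
a(I, q) = -I/56 (a(I, q) = I/8 + I/(-7) = I*(1/8) + I*(-1/7) = I/8 - I/7 = -I/56)
a(1, 14) - O(-13, L) = -1/56*1 - 1*28 = -1/56 - 28 = -1569/56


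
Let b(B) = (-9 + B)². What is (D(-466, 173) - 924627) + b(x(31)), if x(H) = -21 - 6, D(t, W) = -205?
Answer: -923536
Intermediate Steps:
x(H) = -27
(D(-466, 173) - 924627) + b(x(31)) = (-205 - 924627) + (-9 - 27)² = -924832 + (-36)² = -924832 + 1296 = -923536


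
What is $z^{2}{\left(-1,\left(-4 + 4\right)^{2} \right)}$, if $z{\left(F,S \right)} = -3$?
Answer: $9$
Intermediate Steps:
$z^{2}{\left(-1,\left(-4 + 4\right)^{2} \right)} = \left(-3\right)^{2} = 9$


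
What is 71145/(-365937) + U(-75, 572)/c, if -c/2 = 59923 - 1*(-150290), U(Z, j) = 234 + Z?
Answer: -3329932417/17094381018 ≈ -0.19480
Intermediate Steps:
c = -420426 (c = -2*(59923 - 1*(-150290)) = -2*(59923 + 150290) = -2*210213 = -420426)
71145/(-365937) + U(-75, 572)/c = 71145/(-365937) + (234 - 75)/(-420426) = 71145*(-1/365937) + 159*(-1/420426) = -23715/121979 - 53/140142 = -3329932417/17094381018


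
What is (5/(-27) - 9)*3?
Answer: -248/9 ≈ -27.556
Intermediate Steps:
(5/(-27) - 9)*3 = (5*(-1/27) - 9)*3 = (-5/27 - 9)*3 = -248/27*3 = -248/9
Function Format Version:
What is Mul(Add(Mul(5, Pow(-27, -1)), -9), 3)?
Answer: Rational(-248, 9) ≈ -27.556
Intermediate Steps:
Mul(Add(Mul(5, Pow(-27, -1)), -9), 3) = Mul(Add(Mul(5, Rational(-1, 27)), -9), 3) = Mul(Add(Rational(-5, 27), -9), 3) = Mul(Rational(-248, 27), 3) = Rational(-248, 9)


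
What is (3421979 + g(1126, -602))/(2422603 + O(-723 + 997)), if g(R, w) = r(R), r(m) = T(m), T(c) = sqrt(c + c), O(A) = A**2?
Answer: 3421979/2497679 + 2*sqrt(563)/2497679 ≈ 1.3701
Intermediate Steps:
T(c) = sqrt(2)*sqrt(c) (T(c) = sqrt(2*c) = sqrt(2)*sqrt(c))
r(m) = sqrt(2)*sqrt(m)
g(R, w) = sqrt(2)*sqrt(R)
(3421979 + g(1126, -602))/(2422603 + O(-723 + 997)) = (3421979 + sqrt(2)*sqrt(1126))/(2422603 + (-723 + 997)**2) = (3421979 + 2*sqrt(563))/(2422603 + 274**2) = (3421979 + 2*sqrt(563))/(2422603 + 75076) = (3421979 + 2*sqrt(563))/2497679 = (3421979 + 2*sqrt(563))*(1/2497679) = 3421979/2497679 + 2*sqrt(563)/2497679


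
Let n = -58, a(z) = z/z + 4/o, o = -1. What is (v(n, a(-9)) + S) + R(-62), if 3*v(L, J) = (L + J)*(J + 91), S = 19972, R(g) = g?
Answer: 54362/3 ≈ 18121.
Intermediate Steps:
a(z) = -3 (a(z) = z/z + 4/(-1) = 1 + 4*(-1) = 1 - 4 = -3)
v(L, J) = (91 + J)*(J + L)/3 (v(L, J) = ((L + J)*(J + 91))/3 = ((J + L)*(91 + J))/3 = ((91 + J)*(J + L))/3 = (91 + J)*(J + L)/3)
(v(n, a(-9)) + S) + R(-62) = (((⅓)*(-3)² + (91/3)*(-3) + (91/3)*(-58) + (⅓)*(-3)*(-58)) + 19972) - 62 = (((⅓)*9 - 91 - 5278/3 + 58) + 19972) - 62 = ((3 - 91 - 5278/3 + 58) + 19972) - 62 = (-5368/3 + 19972) - 62 = 54548/3 - 62 = 54362/3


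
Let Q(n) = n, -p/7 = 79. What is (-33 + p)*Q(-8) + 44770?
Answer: 49458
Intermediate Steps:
p = -553 (p = -7*79 = -553)
(-33 + p)*Q(-8) + 44770 = (-33 - 553)*(-8) + 44770 = -586*(-8) + 44770 = 4688 + 44770 = 49458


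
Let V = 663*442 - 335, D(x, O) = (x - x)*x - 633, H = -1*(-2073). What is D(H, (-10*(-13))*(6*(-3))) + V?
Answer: 292078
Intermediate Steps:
H = 2073
D(x, O) = -633 (D(x, O) = 0*x - 633 = 0 - 633 = -633)
V = 292711 (V = 293046 - 335 = 292711)
D(H, (-10*(-13))*(6*(-3))) + V = -633 + 292711 = 292078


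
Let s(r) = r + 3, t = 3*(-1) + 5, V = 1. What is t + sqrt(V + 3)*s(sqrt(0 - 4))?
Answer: 8 + 4*I ≈ 8.0 + 4.0*I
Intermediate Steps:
t = 2 (t = -3 + 5 = 2)
s(r) = 3 + r
t + sqrt(V + 3)*s(sqrt(0 - 4)) = 2 + sqrt(1 + 3)*(3 + sqrt(0 - 4)) = 2 + sqrt(4)*(3 + sqrt(-4)) = 2 + 2*(3 + 2*I) = 2 + (6 + 4*I) = 8 + 4*I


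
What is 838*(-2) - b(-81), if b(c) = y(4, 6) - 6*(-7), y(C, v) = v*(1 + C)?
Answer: -1748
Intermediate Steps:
b(c) = 72 (b(c) = 6*(1 + 4) - 6*(-7) = 6*5 + 42 = 30 + 42 = 72)
838*(-2) - b(-81) = 838*(-2) - 1*72 = -1676 - 72 = -1748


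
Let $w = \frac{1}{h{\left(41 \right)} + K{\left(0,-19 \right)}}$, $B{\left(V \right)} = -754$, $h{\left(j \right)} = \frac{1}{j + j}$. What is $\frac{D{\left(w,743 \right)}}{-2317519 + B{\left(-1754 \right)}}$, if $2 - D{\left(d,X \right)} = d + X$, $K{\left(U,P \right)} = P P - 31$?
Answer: $\frac{20052283}{62734785653} \approx 0.00031964$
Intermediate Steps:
$K{\left(U,P \right)} = -31 + P^{2}$ ($K{\left(U,P \right)} = P^{2} - 31 = -31 + P^{2}$)
$h{\left(j \right)} = \frac{1}{2 j}$
$w = \frac{82}{27061}$ ($w = \frac{1}{\frac{1}{2 \cdot 41} - \left(31 - \left(-19\right)^{2}\right)} = \frac{1}{\frac{1}{2} \cdot \frac{1}{41} + \left(-31 + 361\right)} = \frac{1}{\frac{1}{82} + 330} = \frac{1}{\frac{27061}{82}} = \frac{82}{27061} \approx 0.0030302$)
$D{\left(d,X \right)} = 2 - X - d$ ($D{\left(d,X \right)} = 2 - \left(d + X\right) = 2 - \left(X + d\right) = 2 - X - d$)
$\frac{D{\left(w,743 \right)}}{-2317519 + B{\left(-1754 \right)}} = \frac{2 - 743 - \frac{82}{27061}}{-2317519 - 754} = \frac{2 - 743 - \frac{82}{27061}}{-2318273} = \left(- \frac{20052283}{27061}\right) \left(- \frac{1}{2318273}\right) = \frac{20052283}{62734785653}$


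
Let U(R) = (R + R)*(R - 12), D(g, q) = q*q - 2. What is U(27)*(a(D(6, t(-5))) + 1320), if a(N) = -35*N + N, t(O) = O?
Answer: 435780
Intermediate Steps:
D(g, q) = -2 + q**2 (D(g, q) = q**2 - 2 = -2 + q**2)
a(N) = -34*N
U(R) = 2*R*(-12 + R) (U(R) = (2*R)*(-12 + R) = 2*R*(-12 + R))
U(27)*(a(D(6, t(-5))) + 1320) = (2*27*(-12 + 27))*(-34*(-2 + (-5)**2) + 1320) = (2*27*15)*(-34*(-2 + 25) + 1320) = 810*(-34*23 + 1320) = 810*(-782 + 1320) = 810*538 = 435780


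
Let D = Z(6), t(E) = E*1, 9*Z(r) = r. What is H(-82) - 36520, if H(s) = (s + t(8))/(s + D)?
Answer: -4455329/122 ≈ -36519.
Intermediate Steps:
Z(r) = r/9
t(E) = E
D = 2/3 (D = (1/9)*6 = 2/3 ≈ 0.66667)
H(s) = (8 + s)/(2/3 + s) (H(s) = (s + 8)/(s + 2/3) = (8 + s)/(2/3 + s))
H(-82) - 36520 = 3*(8 - 82)/(2 + 3*(-82)) - 36520 = 3*(-74)/(2 - 246) - 36520 = 3*(-74)/(-244) - 36520 = 3*(-1/244)*(-74) - 36520 = 111/122 - 36520 = -4455329/122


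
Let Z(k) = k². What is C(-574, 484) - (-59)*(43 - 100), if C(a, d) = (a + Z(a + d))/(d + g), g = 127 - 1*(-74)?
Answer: -2296129/685 ≈ -3352.0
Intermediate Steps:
g = 201 (g = 127 + 74 = 201)
C(a, d) = (a + (a + d)²)/(201 + d) (C(a, d) = (a + (a + d)²)/(d + 201) = (a + (a + d)²)/(201 + d))
C(-574, 484) - (-59)*(43 - 100) = (-574 + (-574 + 484)²)/(201 + 484) - (-59)*(43 - 100) = (-574 + (-90)²)/685 - (-59)*(-57) = (-574 + 8100)/685 - 1*3363 = (1/685)*7526 - 3363 = 7526/685 - 3363 = -2296129/685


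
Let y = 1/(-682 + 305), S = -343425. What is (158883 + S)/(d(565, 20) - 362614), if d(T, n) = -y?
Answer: 69572334/136705477 ≈ 0.50892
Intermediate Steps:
y = -1/377 (y = 1/(-377) = -1/377 ≈ -0.0026525)
d(T, n) = 1/377 (d(T, n) = -1*(-1/377) = 1/377)
(158883 + S)/(d(565, 20) - 362614) = (158883 - 343425)/(1/377 - 362614) = -184542/(-136705477/377) = -184542*(-377/136705477) = 69572334/136705477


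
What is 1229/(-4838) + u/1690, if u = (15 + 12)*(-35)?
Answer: -332446/408811 ≈ -0.81320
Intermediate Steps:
u = -945 (u = 27*(-35) = -945)
1229/(-4838) + u/1690 = 1229/(-4838) - 945/1690 = 1229*(-1/4838) - 945*1/1690 = -1229/4838 - 189/338 = -332446/408811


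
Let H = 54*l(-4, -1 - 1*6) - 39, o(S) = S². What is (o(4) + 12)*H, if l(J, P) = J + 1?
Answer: -5628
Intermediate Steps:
l(J, P) = 1 + J
H = -201 (H = 54*(1 - 4) - 39 = 54*(-3) - 39 = -162 - 39 = -201)
(o(4) + 12)*H = (4² + 12)*(-201) = (16 + 12)*(-201) = 28*(-201) = -5628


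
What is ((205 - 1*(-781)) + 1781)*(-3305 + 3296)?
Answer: -24903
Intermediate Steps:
((205 - 1*(-781)) + 1781)*(-3305 + 3296) = ((205 + 781) + 1781)*(-9) = (986 + 1781)*(-9) = 2767*(-9) = -24903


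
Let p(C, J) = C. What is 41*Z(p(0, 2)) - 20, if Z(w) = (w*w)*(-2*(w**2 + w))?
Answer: -20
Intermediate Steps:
Z(w) = w**2*(-2*w - 2*w**2) (Z(w) = w**2*(-2*(w + w**2)) = w**2*(-2*w - 2*w**2))
41*Z(p(0, 2)) - 20 = 41*(2*0**3*(-1 - 1*0)) - 20 = 41*(2*0*(-1 + 0)) - 20 = 41*(2*0*(-1)) - 20 = 41*0 - 20 = 0 - 20 = -20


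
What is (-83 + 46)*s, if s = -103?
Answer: 3811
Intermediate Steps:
(-83 + 46)*s = (-83 + 46)*(-103) = -37*(-103) = 3811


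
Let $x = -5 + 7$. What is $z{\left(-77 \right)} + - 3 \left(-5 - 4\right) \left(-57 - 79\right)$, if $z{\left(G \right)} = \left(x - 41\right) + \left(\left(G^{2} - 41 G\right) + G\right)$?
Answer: $5298$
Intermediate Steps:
$x = 2$
$z{\left(G \right)} = -39 + G^{2} - 40 G$ ($z{\left(G \right)} = \left(2 - 41\right) + \left(\left(G^{2} - 41 G\right) + G\right) = -39 + \left(G^{2} - 40 G\right) = -39 + G^{2} - 40 G$)
$z{\left(-77 \right)} + - 3 \left(-5 - 4\right) \left(-57 - 79\right) = \left(-39 + \left(-77\right)^{2} - -3080\right) + - 3 \left(-5 - 4\right) \left(-57 - 79\right) = \left(-39 + 5929 + 3080\right) + \left(-3\right) \left(-9\right) \left(-136\right) = 8970 + 27 \left(-136\right) = 8970 - 3672 = 5298$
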